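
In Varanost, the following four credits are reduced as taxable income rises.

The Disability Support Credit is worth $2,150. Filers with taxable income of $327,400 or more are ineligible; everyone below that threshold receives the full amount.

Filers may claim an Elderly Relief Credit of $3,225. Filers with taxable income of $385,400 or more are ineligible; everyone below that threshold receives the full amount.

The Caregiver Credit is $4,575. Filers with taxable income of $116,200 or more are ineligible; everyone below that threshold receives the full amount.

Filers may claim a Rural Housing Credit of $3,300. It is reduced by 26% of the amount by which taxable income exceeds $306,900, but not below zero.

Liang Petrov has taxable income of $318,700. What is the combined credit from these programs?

$5,607

Disability Support Credit: $318,700 is below the $327,400 cutoff, so the full $2,150 applies.
Elderly Relief Credit: $318,700 is below the $385,400 cutoff, so the full $3,225 applies.
Caregiver Credit: $318,700 meets or exceeds the $116,200 cutoff, so the credit is $0.
Rural Housing Credit: 26% of the $11,800 excess over $306,900 is $3,068; credit = $3,300 − $3,068 = $232.
Total: $2,150 + $3,225 + $0 + $232 = $5,607.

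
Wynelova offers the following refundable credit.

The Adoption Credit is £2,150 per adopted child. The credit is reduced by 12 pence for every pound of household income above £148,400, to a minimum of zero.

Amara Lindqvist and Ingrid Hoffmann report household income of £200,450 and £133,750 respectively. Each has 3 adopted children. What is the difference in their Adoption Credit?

Amara (£200,450): Adoption Credit: base = 3 × £2,150 = £6,450. 12% of the £52,050 excess over £148,400 is £6,246; credit = £6,450 − £6,246 = £204.
Ingrid (£133,750): Adoption Credit: base = 3 × £2,150 = £6,450. £133,750 is at or below the £148,400 threshold, so the full £6,450 applies.
Difference: |£204 − £6,450| = £6,246.

£6,246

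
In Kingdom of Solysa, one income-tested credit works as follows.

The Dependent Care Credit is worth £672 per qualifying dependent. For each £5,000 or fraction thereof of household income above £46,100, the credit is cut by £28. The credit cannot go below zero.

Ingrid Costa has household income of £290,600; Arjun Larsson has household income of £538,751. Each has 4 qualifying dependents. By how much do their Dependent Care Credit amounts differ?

£1,316

Ingrid (£290,600): Dependent Care Credit: base = 4 × £672 = £2,688. income exceeds £46,100 by £244,500, which is 49 full-or-partial £5,000 increments; reduction = 49 × £28 = £1,372, leaving £1,316.
Arjun (£538,751): Dependent Care Credit: base = 4 × £672 = £2,688. income exceeds £46,100 by £492,651 → 99 increments × £28 = £2,772 ≥ base, so the credit is £0.
Difference: |£1,316 − £0| = £1,316.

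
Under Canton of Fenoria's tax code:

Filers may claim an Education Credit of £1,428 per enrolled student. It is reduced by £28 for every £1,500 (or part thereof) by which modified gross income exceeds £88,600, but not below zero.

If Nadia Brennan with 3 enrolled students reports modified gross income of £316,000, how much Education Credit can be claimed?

Education Credit: base = 3 × £1,428 = £4,284. income exceeds £88,600 by £227,400, which is 152 full-or-partial £1,500 increments; reduction = 152 × £28 = £4,256, leaving £28.

£28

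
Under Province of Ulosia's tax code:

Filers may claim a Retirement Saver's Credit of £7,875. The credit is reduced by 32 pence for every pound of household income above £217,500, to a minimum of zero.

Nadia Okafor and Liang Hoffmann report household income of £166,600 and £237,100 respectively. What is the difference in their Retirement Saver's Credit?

£6,272

Nadia (£166,600): Retirement Saver's Credit: £166,600 is at or below the £217,500 threshold, so the full £7,875 applies.
Liang (£237,100): Retirement Saver's Credit: 32% of the £19,600 excess over £217,500 is £6,272; credit = £7,875 − £6,272 = £1,603.
Difference: |£7,875 − £1,603| = £6,272.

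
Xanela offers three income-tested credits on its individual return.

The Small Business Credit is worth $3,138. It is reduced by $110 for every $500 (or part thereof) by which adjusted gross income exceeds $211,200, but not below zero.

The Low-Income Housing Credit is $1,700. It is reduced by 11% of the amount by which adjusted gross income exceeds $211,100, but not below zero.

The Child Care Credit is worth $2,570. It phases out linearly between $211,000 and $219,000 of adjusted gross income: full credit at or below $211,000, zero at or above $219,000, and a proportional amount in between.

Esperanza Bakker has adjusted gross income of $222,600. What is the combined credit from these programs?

$1,043

Small Business Credit: income exceeds $211,200 by $11,400, which is 23 full-or-partial $500 increments; reduction = 23 × $110 = $2,530, leaving $608.
Low-Income Housing Credit: 11% of the $11,500 excess over $211,100 is $1,265; credit = $1,700 − $1,265 = $435.
Child Care Credit: $222,600 is at or above $219,000, so the credit is $0.
Total: $608 + $435 + $0 = $1,043.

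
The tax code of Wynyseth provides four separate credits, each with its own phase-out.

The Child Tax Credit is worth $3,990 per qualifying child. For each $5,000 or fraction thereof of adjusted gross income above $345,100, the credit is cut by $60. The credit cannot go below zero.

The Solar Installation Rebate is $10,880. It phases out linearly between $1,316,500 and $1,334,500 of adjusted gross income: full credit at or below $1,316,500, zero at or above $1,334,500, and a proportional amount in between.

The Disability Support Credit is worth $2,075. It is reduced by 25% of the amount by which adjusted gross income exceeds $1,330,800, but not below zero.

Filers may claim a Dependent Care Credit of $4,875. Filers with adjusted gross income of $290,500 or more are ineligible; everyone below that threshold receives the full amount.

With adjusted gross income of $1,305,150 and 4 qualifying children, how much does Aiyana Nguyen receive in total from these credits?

$17,335

Child Tax Credit: base = 4 × $3,990 = $15,960. income exceeds $345,100 by $960,050, which is 193 full-or-partial $5,000 increments; reduction = 193 × $60 = $11,580, leaving $4,380.
Solar Installation Rebate: $1,305,150 is at or below the $1,316,500 threshold, so the full $10,880 applies.
Disability Support Credit: $1,305,150 is at or below the $1,330,800 threshold, so the full $2,075 applies.
Dependent Care Credit: $1,305,150 meets or exceeds the $290,500 cutoff, so the credit is $0.
Total: $4,380 + $10,880 + $2,075 + $0 = $17,335.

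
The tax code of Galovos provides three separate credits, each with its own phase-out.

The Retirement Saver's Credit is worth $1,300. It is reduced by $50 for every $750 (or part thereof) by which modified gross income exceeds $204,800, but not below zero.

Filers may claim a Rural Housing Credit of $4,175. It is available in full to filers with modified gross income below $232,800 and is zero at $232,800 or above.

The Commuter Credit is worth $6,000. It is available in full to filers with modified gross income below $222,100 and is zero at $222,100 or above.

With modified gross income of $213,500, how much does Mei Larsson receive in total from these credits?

Retirement Saver's Credit: income exceeds $204,800 by $8,700, which is 12 full-or-partial $750 increments; reduction = 12 × $50 = $600, leaving $700.
Rural Housing Credit: $213,500 is below the $232,800 cutoff, so the full $4,175 applies.
Commuter Credit: $213,500 is below the $222,100 cutoff, so the full $6,000 applies.
Total: $700 + $4,175 + $6,000 = $10,875.

$10,875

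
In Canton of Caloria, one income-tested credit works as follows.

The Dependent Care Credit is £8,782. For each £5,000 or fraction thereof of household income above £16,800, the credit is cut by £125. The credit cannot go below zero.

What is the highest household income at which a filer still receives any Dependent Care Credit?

After 70 increments the reduction is 70 × £125 = £8,750, leaving £32; one more increment wipes it out. Increment 70 ends at excess 70 × £5,000 = £350,000, so the highest qualifying income is £16,800 + £350,000 = £366,800.

£366,800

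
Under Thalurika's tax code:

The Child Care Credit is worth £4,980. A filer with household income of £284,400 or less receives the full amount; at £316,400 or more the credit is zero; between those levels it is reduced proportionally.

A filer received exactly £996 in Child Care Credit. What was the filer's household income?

£996 is 996/4,980 of the full £4,980, so 3,984/4,980 of the £32,000 range has been used: income = £284,400 + £32,000 × 3,984/4,980 = £310,000.

£310,000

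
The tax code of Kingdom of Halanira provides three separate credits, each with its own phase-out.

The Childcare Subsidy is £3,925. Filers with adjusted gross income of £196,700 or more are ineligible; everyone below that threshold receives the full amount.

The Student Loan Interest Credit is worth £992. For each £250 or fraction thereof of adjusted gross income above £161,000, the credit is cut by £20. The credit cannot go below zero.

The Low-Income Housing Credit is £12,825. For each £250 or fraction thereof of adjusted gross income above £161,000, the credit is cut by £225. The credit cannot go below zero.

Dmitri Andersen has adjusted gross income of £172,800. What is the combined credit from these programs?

Childcare Subsidy: £172,800 is below the £196,700 cutoff, so the full £3,925 applies.
Student Loan Interest Credit: income exceeds £161,000 by £11,800, which is 48 full-or-partial £250 increments; reduction = 48 × £20 = £960, leaving £32.
Low-Income Housing Credit: income exceeds £161,000 by £11,800, which is 48 full-or-partial £250 increments; reduction = 48 × £225 = £10,800, leaving £2,025.
Total: £3,925 + £32 + £2,025 = £5,982.

£5,982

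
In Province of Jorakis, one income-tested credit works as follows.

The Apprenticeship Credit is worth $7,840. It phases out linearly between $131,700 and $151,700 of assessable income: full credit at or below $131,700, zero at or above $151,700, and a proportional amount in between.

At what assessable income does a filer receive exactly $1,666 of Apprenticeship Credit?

$1,666 is 1,666/7,840 of the full $7,840, so 6,174/7,840 of the $20,000 range has been used: income = $131,700 + $20,000 × 6,174/7,840 = $147,450.

$147,450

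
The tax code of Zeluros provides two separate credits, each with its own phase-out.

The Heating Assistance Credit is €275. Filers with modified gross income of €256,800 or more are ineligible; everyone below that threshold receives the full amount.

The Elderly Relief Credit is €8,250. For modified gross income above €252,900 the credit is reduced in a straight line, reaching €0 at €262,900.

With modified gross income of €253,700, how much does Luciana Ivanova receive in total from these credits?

€7,865

Heating Assistance Credit: €253,700 is below the €256,800 cutoff, so the full €275 applies.
Elderly Relief Credit: €253,700 is €800 into a €10,000 phase-out range, leaving 9,200/10,000 of the credit: €8,250 × 9,200/10,000 = €7,590.
Total: €275 + €7,590 = €7,865.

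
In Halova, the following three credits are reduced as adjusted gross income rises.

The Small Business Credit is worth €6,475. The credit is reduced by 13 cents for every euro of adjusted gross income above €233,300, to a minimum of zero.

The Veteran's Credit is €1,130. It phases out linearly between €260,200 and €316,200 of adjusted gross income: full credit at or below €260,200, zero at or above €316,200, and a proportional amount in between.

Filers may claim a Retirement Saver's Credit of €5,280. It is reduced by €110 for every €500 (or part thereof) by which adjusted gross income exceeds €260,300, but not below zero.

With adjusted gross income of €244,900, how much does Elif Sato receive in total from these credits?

Small Business Credit: 13% of the €11,600 excess over €233,300 is €1,508; credit = €6,475 − €1,508 = €4,967.
Veteran's Credit: €244,900 is at or below the €260,200 threshold, so the full €1,130 applies.
Retirement Saver's Credit: €244,900 is at or below the €260,300 threshold, so the full €5,280 applies.
Total: €4,967 + €1,130 + €5,280 = €11,377.

€11,377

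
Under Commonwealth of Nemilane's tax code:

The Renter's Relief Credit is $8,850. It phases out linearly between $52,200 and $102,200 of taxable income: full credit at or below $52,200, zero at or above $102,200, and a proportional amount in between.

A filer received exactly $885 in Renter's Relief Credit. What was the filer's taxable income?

$885 is 885/8,850 of the full $8,850, so 7,965/8,850 of the $50,000 range has been used: income = $52,200 + $50,000 × 7,965/8,850 = $97,200.

$97,200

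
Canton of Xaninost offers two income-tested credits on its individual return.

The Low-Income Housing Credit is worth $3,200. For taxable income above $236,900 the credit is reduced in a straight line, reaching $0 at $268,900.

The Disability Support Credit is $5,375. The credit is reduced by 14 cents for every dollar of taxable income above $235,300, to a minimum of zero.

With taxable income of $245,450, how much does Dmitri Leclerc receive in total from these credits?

Low-Income Housing Credit: $245,450 is $8,550 into a $32,000 phase-out range, leaving 23,450/32,000 of the credit: $3,200 × 23,450/32,000 = $2,345.
Disability Support Credit: 14% of the $10,150 excess over $235,300 is $1,421; credit = $5,375 − $1,421 = $3,954.
Total: $2,345 + $3,954 = $6,299.

$6,299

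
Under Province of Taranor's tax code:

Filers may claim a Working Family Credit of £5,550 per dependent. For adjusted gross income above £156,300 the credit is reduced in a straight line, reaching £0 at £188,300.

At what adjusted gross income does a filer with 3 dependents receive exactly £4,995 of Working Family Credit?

£178,700

Full credit = 3 × £5,550 = £16,650.
£4,995 is 4,995/16,650 of the full £16,650, so 11,655/16,650 of the £32,000 range has been used: income = £156,300 + £32,000 × 11,655/16,650 = £178,700.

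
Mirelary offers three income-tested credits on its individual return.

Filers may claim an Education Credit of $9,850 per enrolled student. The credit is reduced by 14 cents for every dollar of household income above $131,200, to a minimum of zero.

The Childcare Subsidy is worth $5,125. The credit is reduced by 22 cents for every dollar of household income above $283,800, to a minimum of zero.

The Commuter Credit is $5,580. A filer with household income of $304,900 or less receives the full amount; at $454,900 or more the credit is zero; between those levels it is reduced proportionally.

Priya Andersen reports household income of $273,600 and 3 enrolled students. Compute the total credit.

$20,319

Education Credit: base = 3 × $9,850 = $29,550. 14% of the $142,400 excess over $131,200 is $19,936; credit = $29,550 − $19,936 = $9,614.
Childcare Subsidy: $273,600 is at or below the $283,800 threshold, so the full $5,125 applies.
Commuter Credit: $273,600 is at or below the $304,900 threshold, so the full $5,580 applies.
Total: $9,614 + $5,125 + $5,580 = $20,319.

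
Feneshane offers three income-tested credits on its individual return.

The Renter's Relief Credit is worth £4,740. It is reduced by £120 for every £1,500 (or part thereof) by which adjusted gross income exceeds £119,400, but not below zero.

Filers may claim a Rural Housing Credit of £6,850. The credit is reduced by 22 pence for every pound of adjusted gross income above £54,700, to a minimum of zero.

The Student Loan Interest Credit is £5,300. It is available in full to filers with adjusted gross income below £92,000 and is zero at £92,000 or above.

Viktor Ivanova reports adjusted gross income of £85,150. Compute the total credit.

Renter's Relief Credit: £85,150 is at or below the £119,400 threshold, so the full £4,740 applies.
Rural Housing Credit: 22% of the £30,450 excess over £54,700 is £6,699; credit = £6,850 − £6,699 = £151.
Student Loan Interest Credit: £85,150 is below the £92,000 cutoff, so the full £5,300 applies.
Total: £4,740 + £151 + £5,300 = £10,191.

£10,191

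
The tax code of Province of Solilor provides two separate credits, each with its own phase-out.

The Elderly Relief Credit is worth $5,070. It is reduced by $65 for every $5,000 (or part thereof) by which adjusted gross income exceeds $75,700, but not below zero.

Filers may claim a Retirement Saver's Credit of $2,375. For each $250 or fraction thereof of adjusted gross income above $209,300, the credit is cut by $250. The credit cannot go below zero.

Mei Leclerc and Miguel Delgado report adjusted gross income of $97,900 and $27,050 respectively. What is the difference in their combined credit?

$325

Mei ($97,900): Elderly Relief Credit: income exceeds $75,700 by $22,200, which is 5 full-or-partial $5,000 increments; reduction = 5 × $65 = $325, leaving $4,745. Retirement Saver's Credit: $97,900 is at or below the $209,300 threshold, so the full $2,375 applies. total $4,745 + $2,375 = $7,120
Miguel ($27,050): Elderly Relief Credit: $27,050 is at or below the $75,700 threshold, so the full $5,070 applies. Retirement Saver's Credit: $27,050 is at or below the $209,300 threshold, so the full $2,375 applies. total $5,070 + $2,375 = $7,445
Difference: |$7,120 − $7,445| = $325.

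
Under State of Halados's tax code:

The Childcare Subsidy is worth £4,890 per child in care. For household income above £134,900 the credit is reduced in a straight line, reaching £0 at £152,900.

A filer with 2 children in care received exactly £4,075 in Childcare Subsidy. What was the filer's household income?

Full credit = 2 × £4,890 = £9,780.
£4,075 is 4,075/9,780 of the full £9,780, so 5,705/9,780 of the £18,000 range has been used: income = £134,900 + £18,000 × 5,705/9,780 = £145,400.

£145,400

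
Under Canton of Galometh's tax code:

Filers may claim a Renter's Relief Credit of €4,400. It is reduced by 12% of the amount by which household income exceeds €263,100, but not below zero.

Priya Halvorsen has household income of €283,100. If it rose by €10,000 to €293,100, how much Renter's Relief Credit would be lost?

€1,200

At €283,100 — 12% of the €20,000 excess over €263,100 is €2,400; credit = €4,400 − €2,400 = €2,000.
At €293,100 — 12% of the €30,000 excess over €263,100 is €3,600; credit = €4,400 − €3,600 = €800.
Lost: €2,000 − €800 = €1,200.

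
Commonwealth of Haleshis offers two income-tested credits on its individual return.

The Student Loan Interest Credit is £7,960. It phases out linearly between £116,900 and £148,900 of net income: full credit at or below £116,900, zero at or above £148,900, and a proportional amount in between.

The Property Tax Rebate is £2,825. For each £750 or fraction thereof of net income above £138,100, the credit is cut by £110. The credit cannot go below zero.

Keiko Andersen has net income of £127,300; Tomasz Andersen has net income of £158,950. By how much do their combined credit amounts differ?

Keiko (£127,300): Student Loan Interest Credit: £127,300 is £10,400 into a £32,000 phase-out range, leaving 21,600/32,000 of the credit: £7,960 × 21,600/32,000 = £5,373. Property Tax Rebate: £127,300 is at or below the £138,100 threshold, so the full £2,825 applies. total £5,373 + £2,825 = £8,198
Tomasz (£158,950): Student Loan Interest Credit: £158,950 is at or above £148,900, so the credit is £0. Property Tax Rebate: income exceeds £138,100 by £20,850 → 28 increments × £110 = £3,080 ≥ base, so the credit is £0. total £0 + £0 = £0
Difference: |£8,198 − £0| = £8,198.

£8,198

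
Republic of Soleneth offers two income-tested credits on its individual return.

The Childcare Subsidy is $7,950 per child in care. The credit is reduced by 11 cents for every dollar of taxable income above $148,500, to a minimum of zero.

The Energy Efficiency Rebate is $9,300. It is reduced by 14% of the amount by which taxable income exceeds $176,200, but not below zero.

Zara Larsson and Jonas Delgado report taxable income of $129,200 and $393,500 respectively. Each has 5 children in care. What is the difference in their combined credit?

$36,250

Zara ($129,200): Childcare Subsidy: base = 5 × $7,950 = $39,750. $129,200 is at or below the $148,500 threshold, so the full $39,750 applies. Energy Efficiency Rebate: $129,200 is at or below the $176,200 threshold, so the full $9,300 applies. total $39,750 + $9,300 = $49,050
Jonas ($393,500): Childcare Subsidy: base = 5 × $7,950 = $39,750. 11% of the $245,000 excess over $148,500 is $26,950; credit = $39,750 − $26,950 = $12,800. Energy Efficiency Rebate: 14% of the $217,300 excess over $176,200 is $30,422 ≥ base, so the credit is $0. total $12,800 + $0 = $12,800
Difference: |$49,050 − $12,800| = $36,250.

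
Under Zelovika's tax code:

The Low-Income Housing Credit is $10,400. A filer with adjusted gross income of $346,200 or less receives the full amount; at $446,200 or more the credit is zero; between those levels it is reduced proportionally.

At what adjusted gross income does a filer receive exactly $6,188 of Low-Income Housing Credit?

$386,700

$6,188 is 6,188/10,400 of the full $10,400, so 4,212/10,400 of the $100,000 range has been used: income = $346,200 + $100,000 × 4,212/10,400 = $386,700.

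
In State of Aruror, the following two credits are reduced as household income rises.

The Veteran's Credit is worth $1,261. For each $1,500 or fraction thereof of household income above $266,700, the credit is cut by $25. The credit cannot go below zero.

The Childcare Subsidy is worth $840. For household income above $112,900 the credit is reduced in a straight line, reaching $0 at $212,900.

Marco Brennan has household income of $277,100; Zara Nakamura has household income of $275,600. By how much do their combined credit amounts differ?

Marco ($277,100): Veteran's Credit: income exceeds $266,700 by $10,400, which is 7 full-or-partial $1,500 increments; reduction = 7 × $25 = $175, leaving $1,086. Childcare Subsidy: $277,100 is at or above $212,900, so the credit is $0. total $1,086 + $0 = $1,086
Zara ($275,600): Veteran's Credit: income exceeds $266,700 by $8,900, which is 6 full-or-partial $1,500 increments; reduction = 6 × $25 = $150, leaving $1,111. Childcare Subsidy: $275,600 is at or above $212,900, so the credit is $0. total $1,111 + $0 = $1,111
Difference: |$1,086 − $1,111| = $25.

$25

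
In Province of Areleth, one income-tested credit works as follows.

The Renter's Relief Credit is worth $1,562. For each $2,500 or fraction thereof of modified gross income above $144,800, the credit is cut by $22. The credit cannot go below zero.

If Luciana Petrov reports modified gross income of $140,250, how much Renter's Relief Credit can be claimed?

Renter's Relief Credit: $140,250 is at or below the $144,800 threshold, so the full $1,562 applies.

$1,562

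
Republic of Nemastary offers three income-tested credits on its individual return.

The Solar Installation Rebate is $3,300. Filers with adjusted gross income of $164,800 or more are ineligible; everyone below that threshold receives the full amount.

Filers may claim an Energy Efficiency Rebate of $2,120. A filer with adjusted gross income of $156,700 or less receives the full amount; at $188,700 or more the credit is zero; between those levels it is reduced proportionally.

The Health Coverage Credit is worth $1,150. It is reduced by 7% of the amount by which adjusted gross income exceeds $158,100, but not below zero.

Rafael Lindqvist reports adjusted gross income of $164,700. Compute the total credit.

Solar Installation Rebate: $164,700 is below the $164,800 cutoff, so the full $3,300 applies.
Energy Efficiency Rebate: $164,700 is $8,000 into a $32,000 phase-out range, leaving 24,000/32,000 of the credit: $2,120 × 24,000/32,000 = $1,590.
Health Coverage Credit: 7% of the $6,600 excess over $158,100 is $462; credit = $1,150 − $462 = $688.
Total: $3,300 + $1,590 + $688 = $5,578.

$5,578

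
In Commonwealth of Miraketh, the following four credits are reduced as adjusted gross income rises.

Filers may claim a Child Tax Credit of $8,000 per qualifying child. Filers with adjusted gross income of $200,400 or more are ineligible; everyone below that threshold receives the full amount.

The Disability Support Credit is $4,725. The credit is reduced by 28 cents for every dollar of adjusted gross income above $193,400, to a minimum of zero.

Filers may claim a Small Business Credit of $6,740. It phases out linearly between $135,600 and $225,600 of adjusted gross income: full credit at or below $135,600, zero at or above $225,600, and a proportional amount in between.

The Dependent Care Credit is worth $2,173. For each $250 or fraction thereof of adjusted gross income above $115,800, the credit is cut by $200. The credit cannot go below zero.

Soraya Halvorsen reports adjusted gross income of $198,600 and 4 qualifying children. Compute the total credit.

Child Tax Credit: base = 4 × $8,000 = $32,000. $198,600 is below the $200,400 cutoff, so the full $32,000 applies.
Disability Support Credit: 28% of the $5,200 excess over $193,400 is $1,456; credit = $4,725 − $1,456 = $3,269.
Small Business Credit: $198,600 is $63,000 into a $90,000 phase-out range, leaving 27,000/90,000 of the credit: $6,740 × 27,000/90,000 = $2,022.
Dependent Care Credit: income exceeds $115,800 by $82,800 → 332 increments × $200 = $66,400 ≥ base, so the credit is $0.
Total: $32,000 + $3,269 + $2,022 + $0 = $37,291.

$37,291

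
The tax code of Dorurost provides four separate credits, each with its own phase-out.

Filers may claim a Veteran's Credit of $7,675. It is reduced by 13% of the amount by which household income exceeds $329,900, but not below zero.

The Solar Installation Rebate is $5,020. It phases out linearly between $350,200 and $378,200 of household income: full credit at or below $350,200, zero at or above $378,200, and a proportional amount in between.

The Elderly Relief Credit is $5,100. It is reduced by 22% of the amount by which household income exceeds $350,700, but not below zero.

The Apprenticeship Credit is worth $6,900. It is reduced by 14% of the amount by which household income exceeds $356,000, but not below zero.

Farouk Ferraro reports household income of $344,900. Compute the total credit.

$22,745

Veteran's Credit: 13% of the $15,000 excess over $329,900 is $1,950; credit = $7,675 − $1,950 = $5,725.
Solar Installation Rebate: $344,900 is at or below the $350,200 threshold, so the full $5,020 applies.
Elderly Relief Credit: $344,900 is at or below the $350,700 threshold, so the full $5,100 applies.
Apprenticeship Credit: $344,900 is at or below the $356,000 threshold, so the full $6,900 applies.
Total: $5,725 + $5,020 + $5,100 + $6,900 = $22,745.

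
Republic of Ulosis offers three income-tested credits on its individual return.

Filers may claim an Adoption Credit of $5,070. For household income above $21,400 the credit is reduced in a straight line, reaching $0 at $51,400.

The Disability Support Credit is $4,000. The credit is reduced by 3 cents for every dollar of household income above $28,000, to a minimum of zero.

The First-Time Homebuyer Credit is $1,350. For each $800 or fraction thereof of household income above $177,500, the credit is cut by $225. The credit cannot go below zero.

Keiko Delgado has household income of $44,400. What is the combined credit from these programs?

Adoption Credit: $44,400 is $23,000 into a $30,000 phase-out range, leaving 7,000/30,000 of the credit: $5,070 × 7,000/30,000 = $1,183.
Disability Support Credit: 3% of the $16,400 excess over $28,000 is $492; credit = $4,000 − $492 = $3,508.
First-Time Homebuyer Credit: $44,400 is at or below the $177,500 threshold, so the full $1,350 applies.
Total: $1,183 + $3,508 + $1,350 = $6,041.

$6,041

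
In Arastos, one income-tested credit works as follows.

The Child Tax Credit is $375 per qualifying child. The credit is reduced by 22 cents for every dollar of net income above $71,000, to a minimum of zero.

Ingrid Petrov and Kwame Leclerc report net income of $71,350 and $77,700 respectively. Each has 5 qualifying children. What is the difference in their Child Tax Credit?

$1,397

Ingrid ($71,350): Child Tax Credit: base = 5 × $375 = $1,875. 22% of the $350 excess over $71,000 is $77; credit = $1,875 − $77 = $1,798.
Kwame ($77,700): Child Tax Credit: base = 5 × $375 = $1,875. 22% of the $6,700 excess over $71,000 is $1,474; credit = $1,875 − $1,474 = $401.
Difference: |$1,798 − $401| = $1,397.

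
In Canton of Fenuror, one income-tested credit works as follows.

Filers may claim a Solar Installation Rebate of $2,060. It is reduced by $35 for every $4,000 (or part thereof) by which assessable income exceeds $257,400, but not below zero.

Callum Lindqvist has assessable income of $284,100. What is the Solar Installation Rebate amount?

Solar Installation Rebate: income exceeds $257,400 by $26,700, which is 7 full-or-partial $4,000 increments; reduction = 7 × $35 = $245, leaving $1,815.

$1,815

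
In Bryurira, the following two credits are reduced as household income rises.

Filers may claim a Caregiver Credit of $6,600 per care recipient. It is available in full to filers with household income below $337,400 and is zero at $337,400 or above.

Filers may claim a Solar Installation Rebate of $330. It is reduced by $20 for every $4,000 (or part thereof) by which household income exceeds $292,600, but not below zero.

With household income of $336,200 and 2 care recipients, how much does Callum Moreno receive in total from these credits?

$13,310

Caregiver Credit: base = 2 × $6,600 = $13,200. $336,200 is below the $337,400 cutoff, so the full $13,200 applies.
Solar Installation Rebate: income exceeds $292,600 by $43,600, which is 11 full-or-partial $4,000 increments; reduction = 11 × $20 = $220, leaving $110.
Total: $13,200 + $110 = $13,310.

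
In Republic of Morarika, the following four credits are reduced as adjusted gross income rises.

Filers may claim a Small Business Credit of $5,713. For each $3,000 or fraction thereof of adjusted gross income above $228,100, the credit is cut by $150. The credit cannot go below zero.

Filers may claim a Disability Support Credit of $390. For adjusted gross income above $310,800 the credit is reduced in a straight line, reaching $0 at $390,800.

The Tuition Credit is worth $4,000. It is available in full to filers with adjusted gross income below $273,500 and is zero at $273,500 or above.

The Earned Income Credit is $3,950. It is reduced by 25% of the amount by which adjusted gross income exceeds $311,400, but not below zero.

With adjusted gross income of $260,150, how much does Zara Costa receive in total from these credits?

Small Business Credit: income exceeds $228,100 by $32,050, which is 11 full-or-partial $3,000 increments; reduction = 11 × $150 = $1,650, leaving $4,063.
Disability Support Credit: $260,150 is at or below the $310,800 threshold, so the full $390 applies.
Tuition Credit: $260,150 is below the $273,500 cutoff, so the full $4,000 applies.
Earned Income Credit: $260,150 is at or below the $311,400 threshold, so the full $3,950 applies.
Total: $4,063 + $390 + $4,000 + $3,950 = $12,403.

$12,403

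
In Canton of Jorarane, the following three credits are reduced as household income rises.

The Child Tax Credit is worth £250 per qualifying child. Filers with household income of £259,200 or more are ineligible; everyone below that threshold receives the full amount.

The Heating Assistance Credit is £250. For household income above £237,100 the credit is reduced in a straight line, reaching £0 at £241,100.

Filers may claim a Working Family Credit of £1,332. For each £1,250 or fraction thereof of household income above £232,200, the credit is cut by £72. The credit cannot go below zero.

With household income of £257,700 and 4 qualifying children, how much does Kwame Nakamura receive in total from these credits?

£1,000

Child Tax Credit: base = 4 × £250 = £1,000. £257,700 is below the £259,200 cutoff, so the full £1,000 applies.
Heating Assistance Credit: £257,700 is at or above £241,100, so the credit is £0.
Working Family Credit: income exceeds £232,200 by £25,500 → 21 increments × £72 = £1,512 ≥ base, so the credit is £0.
Total: £1,000 + £0 + £0 = £1,000.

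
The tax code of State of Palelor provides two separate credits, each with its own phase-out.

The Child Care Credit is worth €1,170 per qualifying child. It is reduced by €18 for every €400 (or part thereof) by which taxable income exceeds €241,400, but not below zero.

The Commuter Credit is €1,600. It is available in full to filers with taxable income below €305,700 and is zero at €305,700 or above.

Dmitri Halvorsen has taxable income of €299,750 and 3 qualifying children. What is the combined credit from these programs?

€2,482

Child Care Credit: base = 3 × €1,170 = €3,510. income exceeds €241,400 by €58,350, which is 146 full-or-partial €400 increments; reduction = 146 × €18 = €2,628, leaving €882.
Commuter Credit: €299,750 is below the €305,700 cutoff, so the full €1,600 applies.
Total: €882 + €1,600 = €2,482.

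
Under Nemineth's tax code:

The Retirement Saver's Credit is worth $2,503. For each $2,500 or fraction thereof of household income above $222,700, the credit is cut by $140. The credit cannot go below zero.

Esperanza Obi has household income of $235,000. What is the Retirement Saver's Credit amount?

$1,803

Retirement Saver's Credit: income exceeds $222,700 by $12,300, which is 5 full-or-partial $2,500 increments; reduction = 5 × $140 = $700, leaving $1,803.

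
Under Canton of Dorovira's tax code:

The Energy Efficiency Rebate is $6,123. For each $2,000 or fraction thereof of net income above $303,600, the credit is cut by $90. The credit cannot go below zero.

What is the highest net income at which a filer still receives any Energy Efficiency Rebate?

After 68 increments the reduction is 68 × $90 = $6,120, leaving $3; one more increment wipes it out. Increment 68 ends at excess 68 × $2,000 = $136,000, so the highest qualifying income is $303,600 + $136,000 = $439,600.

$439,600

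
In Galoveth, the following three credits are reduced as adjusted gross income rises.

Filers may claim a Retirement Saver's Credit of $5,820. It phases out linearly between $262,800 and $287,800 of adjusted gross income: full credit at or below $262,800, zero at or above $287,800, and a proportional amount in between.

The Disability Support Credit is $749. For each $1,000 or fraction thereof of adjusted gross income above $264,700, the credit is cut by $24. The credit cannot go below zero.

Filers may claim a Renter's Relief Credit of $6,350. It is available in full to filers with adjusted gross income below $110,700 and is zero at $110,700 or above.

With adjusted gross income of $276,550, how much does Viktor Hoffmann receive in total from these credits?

$3,080

Retirement Saver's Credit: $276,550 is $13,750 into a $25,000 phase-out range, leaving 11,250/25,000 of the credit: $5,820 × 11,250/25,000 = $2,619.
Disability Support Credit: income exceeds $264,700 by $11,850, which is 12 full-or-partial $1,000 increments; reduction = 12 × $24 = $288, leaving $461.
Renter's Relief Credit: $276,550 meets or exceeds the $110,700 cutoff, so the credit is $0.
Total: $2,619 + $461 + $0 = $3,080.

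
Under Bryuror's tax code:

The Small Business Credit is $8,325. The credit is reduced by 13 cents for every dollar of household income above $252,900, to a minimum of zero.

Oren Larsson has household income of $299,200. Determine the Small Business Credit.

Small Business Credit: 13% of the $46,300 excess over $252,900 is $6,019; credit = $8,325 − $6,019 = $2,306.

$2,306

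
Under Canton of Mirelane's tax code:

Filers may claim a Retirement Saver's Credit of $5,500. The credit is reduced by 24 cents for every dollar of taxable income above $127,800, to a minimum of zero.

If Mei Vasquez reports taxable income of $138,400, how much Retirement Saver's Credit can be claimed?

$2,956

Retirement Saver's Credit: 24% of the $10,600 excess over $127,800 is $2,544; credit = $5,500 − $2,544 = $2,956.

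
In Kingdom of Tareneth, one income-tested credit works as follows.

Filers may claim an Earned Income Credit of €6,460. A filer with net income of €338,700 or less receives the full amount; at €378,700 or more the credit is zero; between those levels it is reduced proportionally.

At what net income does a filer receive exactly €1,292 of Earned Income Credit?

€1,292 is 1,292/6,460 of the full €6,460, so 5,168/6,460 of the €40,000 range has been used: income = €338,700 + €40,000 × 5,168/6,460 = €370,700.

€370,700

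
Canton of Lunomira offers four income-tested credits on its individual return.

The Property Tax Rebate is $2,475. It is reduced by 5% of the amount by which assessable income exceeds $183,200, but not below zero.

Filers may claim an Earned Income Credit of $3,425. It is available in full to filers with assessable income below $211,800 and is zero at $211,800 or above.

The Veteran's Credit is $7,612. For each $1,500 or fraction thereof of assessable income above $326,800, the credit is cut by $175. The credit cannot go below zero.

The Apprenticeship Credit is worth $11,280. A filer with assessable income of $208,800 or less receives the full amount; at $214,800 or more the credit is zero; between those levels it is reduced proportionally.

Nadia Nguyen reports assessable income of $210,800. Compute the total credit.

Property Tax Rebate: 5% of the $27,600 excess over $183,200 is $1,380; credit = $2,475 − $1,380 = $1,095.
Earned Income Credit: $210,800 is below the $211,800 cutoff, so the full $3,425 applies.
Veteran's Credit: $210,800 is at or below the $326,800 threshold, so the full $7,612 applies.
Apprenticeship Credit: $210,800 is $2,000 into a $6,000 phase-out range, leaving 4,000/6,000 of the credit: $11,280 × 4,000/6,000 = $7,520.
Total: $1,095 + $3,425 + $7,612 + $7,520 = $19,652.

$19,652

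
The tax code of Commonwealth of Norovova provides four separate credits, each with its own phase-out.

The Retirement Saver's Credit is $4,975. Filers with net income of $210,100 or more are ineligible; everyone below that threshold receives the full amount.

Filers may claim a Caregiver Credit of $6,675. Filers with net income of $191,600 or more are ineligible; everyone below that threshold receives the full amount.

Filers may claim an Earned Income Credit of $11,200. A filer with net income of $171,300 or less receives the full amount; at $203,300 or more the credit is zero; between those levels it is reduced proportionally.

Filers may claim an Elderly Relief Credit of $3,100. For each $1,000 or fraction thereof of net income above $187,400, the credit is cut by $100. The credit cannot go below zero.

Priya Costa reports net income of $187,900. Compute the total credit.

Retirement Saver's Credit: $187,900 is below the $210,100 cutoff, so the full $4,975 applies.
Caregiver Credit: $187,900 is below the $191,600 cutoff, so the full $6,675 applies.
Earned Income Credit: $187,900 is $16,600 into a $32,000 phase-out range, leaving 15,400/32,000 of the credit: $11,200 × 15,400/32,000 = $5,390.
Elderly Relief Credit: income exceeds $187,400 by $500, which is 1 full-or-partial $1,000 increment; reduction = 1 × $100 = $100, leaving $3,000.
Total: $4,975 + $6,675 + $5,390 + $3,000 = $20,040.

$20,040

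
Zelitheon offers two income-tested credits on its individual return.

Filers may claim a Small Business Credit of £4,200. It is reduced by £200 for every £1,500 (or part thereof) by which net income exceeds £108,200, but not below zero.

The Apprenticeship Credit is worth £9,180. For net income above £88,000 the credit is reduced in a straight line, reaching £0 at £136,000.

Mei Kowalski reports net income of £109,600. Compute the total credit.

£9,049

Small Business Credit: income exceeds £108,200 by £1,400, which is 1 full-or-partial £1,500 increment; reduction = 1 × £200 = £200, leaving £4,000.
Apprenticeship Credit: £109,600 is £21,600 into a £48,000 phase-out range, leaving 26,400/48,000 of the credit: £9,180 × 26,400/48,000 = £5,049.
Total: £4,000 + £5,049 = £9,049.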